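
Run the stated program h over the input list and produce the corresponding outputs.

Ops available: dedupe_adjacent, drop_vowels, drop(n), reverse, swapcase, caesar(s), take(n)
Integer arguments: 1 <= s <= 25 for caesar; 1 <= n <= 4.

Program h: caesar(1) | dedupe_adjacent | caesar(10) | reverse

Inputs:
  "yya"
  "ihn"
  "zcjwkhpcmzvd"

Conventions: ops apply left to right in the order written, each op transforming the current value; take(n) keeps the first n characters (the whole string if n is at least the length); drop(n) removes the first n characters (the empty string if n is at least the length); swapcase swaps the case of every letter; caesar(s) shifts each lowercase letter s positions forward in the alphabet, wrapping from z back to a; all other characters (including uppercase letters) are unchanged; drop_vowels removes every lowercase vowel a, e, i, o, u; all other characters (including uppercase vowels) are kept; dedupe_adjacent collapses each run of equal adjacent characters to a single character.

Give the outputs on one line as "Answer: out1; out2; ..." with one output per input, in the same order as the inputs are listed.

Execution, op by op:
  "yya" -> "zzb" -> "zb" -> "jl" -> "lj"
  "ihn" -> "jio" -> "jio" -> "tsy" -> "yst"
  "zcjwkhpcmzvd" -> "adkxliqdnawe" -> "adkxliqdnawe" -> "knuhvsanxkgo" -> "ogkxnasvhunk"

"lj"; "yst"; "ogkxnasvhunk"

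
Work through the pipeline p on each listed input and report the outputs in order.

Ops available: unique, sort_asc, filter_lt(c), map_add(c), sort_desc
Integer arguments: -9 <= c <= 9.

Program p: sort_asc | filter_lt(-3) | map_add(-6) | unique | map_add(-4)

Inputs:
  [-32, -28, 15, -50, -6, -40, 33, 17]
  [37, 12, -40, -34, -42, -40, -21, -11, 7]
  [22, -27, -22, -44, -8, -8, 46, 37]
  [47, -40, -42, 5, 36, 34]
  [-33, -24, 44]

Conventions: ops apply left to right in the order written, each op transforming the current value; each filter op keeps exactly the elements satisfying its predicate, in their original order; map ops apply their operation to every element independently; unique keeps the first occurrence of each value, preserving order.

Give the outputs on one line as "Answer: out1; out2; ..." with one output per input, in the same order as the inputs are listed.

[-60, -50, -42, -38, -16]; [-52, -50, -44, -31, -21]; [-54, -37, -32, -18]; [-52, -50]; [-43, -34]

Execution, op by op:
  [-32, -28, 15, -50, -6, -40, 33, 17] -> [-50, -40, -32, -28, -6, 15, 17, 33] -> [-50, -40, -32, -28, -6] -> [-56, -46, -38, -34, -12] -> [-56, -46, -38, -34, -12] -> [-60, -50, -42, -38, -16]
  [37, 12, -40, -34, -42, -40, -21, -11, 7] -> [-42, -40, -40, -34, -21, -11, 7, 12, 37] -> [-42, -40, -40, -34, -21, -11] -> [-48, -46, -46, -40, -27, -17] -> [-48, -46, -40, -27, -17] -> [-52, -50, -44, -31, -21]
  [22, -27, -22, -44, -8, -8, 46, 37] -> [-44, -27, -22, -8, -8, 22, 37, 46] -> [-44, -27, -22, -8, -8] -> [-50, -33, -28, -14, -14] -> [-50, -33, -28, -14] -> [-54, -37, -32, -18]
  [47, -40, -42, 5, 36, 34] -> [-42, -40, 5, 34, 36, 47] -> [-42, -40] -> [-48, -46] -> [-48, -46] -> [-52, -50]
  [-33, -24, 44] -> [-33, -24, 44] -> [-33, -24] -> [-39, -30] -> [-39, -30] -> [-43, -34]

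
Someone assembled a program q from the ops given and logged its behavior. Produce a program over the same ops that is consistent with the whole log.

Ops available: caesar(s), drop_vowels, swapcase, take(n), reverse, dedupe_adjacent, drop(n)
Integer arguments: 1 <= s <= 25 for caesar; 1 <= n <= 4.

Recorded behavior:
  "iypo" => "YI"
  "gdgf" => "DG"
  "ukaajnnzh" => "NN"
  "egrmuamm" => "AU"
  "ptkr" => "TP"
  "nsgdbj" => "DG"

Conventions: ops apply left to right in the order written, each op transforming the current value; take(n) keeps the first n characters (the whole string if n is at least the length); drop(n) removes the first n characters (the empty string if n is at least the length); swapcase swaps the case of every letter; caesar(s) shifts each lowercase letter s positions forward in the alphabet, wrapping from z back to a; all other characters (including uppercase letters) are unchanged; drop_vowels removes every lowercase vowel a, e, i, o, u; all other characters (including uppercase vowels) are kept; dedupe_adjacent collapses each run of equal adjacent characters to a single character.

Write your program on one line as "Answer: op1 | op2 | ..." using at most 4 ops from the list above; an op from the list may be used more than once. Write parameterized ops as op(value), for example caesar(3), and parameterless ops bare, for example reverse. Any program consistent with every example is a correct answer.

swapcase | reverse | drop(2) | take(2)

Check, running the answer program on each example:
  "iypo" -> "IYPO" -> "OPYI" -> "YI" -> "YI"
  "gdgf" -> "GDGF" -> "FGDG" -> "DG" -> "DG"
  "ukaajnnzh" -> "UKAAJNNZH" -> "HZNNJAAKU" -> "NNJAAKU" -> "NN"
  "egrmuamm" -> "EGRMUAMM" -> "MMAUMRGE" -> "AUMRGE" -> "AU"
  "ptkr" -> "PTKR" -> "RKTP" -> "TP" -> "TP"
  "nsgdbj" -> "NSGDBJ" -> "JBDGSN" -> "DGSN" -> "DG"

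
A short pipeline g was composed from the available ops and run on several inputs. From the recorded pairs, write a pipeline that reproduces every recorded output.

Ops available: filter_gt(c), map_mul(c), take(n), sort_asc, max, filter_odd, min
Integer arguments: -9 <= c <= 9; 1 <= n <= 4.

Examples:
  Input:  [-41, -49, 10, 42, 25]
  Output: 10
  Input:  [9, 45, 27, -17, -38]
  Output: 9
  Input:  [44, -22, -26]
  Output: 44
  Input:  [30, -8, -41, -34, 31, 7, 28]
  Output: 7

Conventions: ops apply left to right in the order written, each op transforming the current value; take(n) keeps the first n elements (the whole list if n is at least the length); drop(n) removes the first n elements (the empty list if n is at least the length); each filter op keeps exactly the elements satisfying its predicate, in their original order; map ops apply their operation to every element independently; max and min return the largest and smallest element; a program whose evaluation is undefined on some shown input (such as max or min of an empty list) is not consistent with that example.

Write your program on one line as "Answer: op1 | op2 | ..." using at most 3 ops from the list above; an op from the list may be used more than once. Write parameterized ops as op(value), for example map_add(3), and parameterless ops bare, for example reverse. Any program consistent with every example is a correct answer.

filter_gt(1) | min

Check, running the answer program on each example:
  [-41, -49, 10, 42, 25] -> [10, 42, 25] -> 10
  [9, 45, 27, -17, -38] -> [9, 45, 27] -> 9
  [44, -22, -26] -> [44] -> 44
  [30, -8, -41, -34, 31, 7, 28] -> [30, 31, 7, 28] -> 7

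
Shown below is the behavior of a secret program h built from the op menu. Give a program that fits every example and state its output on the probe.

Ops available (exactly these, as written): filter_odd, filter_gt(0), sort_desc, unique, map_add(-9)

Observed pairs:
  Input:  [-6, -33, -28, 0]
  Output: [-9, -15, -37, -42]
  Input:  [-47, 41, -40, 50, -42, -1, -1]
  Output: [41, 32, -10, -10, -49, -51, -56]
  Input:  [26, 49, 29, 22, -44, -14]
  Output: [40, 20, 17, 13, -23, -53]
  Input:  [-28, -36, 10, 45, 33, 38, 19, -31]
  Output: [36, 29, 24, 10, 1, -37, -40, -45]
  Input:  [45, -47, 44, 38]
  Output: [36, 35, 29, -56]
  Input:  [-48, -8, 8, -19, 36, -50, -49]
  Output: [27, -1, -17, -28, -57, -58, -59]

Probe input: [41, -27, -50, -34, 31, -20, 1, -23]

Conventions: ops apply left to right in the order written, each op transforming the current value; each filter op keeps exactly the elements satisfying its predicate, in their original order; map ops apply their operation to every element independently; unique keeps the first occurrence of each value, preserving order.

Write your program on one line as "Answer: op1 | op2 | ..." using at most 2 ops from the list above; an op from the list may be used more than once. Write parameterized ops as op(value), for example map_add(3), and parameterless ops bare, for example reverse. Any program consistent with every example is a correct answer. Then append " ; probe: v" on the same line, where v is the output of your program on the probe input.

sort_desc | map_add(-9) ; probe: [32, 22, -8, -29, -32, -36, -43, -59]

Check, running the answer program on each example:
  [-6, -33, -28, 0] -> [0, -6, -28, -33] -> [-9, -15, -37, -42]
  [-47, 41, -40, 50, -42, -1, -1] -> [50, 41, -1, -1, -40, -42, -47] -> [41, 32, -10, -10, -49, -51, -56]
  [26, 49, 29, 22, -44, -14] -> [49, 29, 26, 22, -14, -44] -> [40, 20, 17, 13, -23, -53]
  [-28, -36, 10, 45, 33, 38, 19, -31] -> [45, 38, 33, 19, 10, -28, -31, -36] -> [36, 29, 24, 10, 1, -37, -40, -45]
  [45, -47, 44, 38] -> [45, 44, 38, -47] -> [36, 35, 29, -56]
  [-48, -8, 8, -19, 36, -50, -49] -> [36, 8, -8, -19, -48, -49, -50] -> [27, -1, -17, -28, -57, -58, -59]
  probe: [41, -27, -50, -34, 31, -20, 1, -23] -> [41, 31, 1, -20, -23, -27, -34, -50] -> [32, 22, -8, -29, -32, -36, -43, -59]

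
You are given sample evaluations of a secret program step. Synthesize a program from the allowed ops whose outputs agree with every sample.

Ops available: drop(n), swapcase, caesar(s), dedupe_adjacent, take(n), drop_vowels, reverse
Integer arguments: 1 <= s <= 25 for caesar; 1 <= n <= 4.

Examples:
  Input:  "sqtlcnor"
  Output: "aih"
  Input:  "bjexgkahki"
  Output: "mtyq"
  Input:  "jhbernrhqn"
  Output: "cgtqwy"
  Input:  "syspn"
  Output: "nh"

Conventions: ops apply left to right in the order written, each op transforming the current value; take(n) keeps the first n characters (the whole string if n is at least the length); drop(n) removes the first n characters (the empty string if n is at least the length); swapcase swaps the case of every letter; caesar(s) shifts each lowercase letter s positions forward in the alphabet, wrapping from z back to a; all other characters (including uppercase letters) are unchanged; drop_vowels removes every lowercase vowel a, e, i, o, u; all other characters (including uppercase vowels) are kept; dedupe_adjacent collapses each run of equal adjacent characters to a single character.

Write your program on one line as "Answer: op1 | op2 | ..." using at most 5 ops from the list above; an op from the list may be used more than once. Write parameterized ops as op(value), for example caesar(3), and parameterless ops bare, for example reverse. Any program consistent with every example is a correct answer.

caesar(24) | reverse | drop_vowels | caesar(17) | drop(3)

Check, running the answer program on each example:
  "sqtlcnor" -> "qorjalmp" -> "pmlajroq" -> "pmljrq" -> "gdcaih" -> "aih"
  "bjexgkahki" -> "zhcveiyfig" -> "gifyievchz" -> "gfyvchz" -> "xwpmtyq" -> "mtyq"
  "jhbernrhqn" -> "hfzcplpfol" -> "lofplpczfh" -> "lfplpczfh" -> "cwgcgtqwy" -> "cgtqwy"
  "syspn" -> "qwqnl" -> "lnqwq" -> "lnqwq" -> "cehnh" -> "nh"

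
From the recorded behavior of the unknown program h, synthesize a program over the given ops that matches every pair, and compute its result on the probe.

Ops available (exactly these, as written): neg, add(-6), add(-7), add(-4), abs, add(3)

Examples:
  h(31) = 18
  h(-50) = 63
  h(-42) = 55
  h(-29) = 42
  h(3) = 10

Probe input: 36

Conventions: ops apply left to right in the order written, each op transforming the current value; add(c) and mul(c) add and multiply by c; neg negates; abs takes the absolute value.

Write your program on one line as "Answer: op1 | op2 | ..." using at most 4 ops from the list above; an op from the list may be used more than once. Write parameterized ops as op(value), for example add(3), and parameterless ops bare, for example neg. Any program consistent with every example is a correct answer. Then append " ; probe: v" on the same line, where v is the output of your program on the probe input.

add(-7) | add(-6) | abs ; probe: 23

Check, running the answer program on each example:
  31 -> 24 -> 18 -> 18
  -50 -> -57 -> -63 -> 63
  -42 -> -49 -> -55 -> 55
  -29 -> -36 -> -42 -> 42
  3 -> -4 -> -10 -> 10
  probe: 36 -> 29 -> 23 -> 23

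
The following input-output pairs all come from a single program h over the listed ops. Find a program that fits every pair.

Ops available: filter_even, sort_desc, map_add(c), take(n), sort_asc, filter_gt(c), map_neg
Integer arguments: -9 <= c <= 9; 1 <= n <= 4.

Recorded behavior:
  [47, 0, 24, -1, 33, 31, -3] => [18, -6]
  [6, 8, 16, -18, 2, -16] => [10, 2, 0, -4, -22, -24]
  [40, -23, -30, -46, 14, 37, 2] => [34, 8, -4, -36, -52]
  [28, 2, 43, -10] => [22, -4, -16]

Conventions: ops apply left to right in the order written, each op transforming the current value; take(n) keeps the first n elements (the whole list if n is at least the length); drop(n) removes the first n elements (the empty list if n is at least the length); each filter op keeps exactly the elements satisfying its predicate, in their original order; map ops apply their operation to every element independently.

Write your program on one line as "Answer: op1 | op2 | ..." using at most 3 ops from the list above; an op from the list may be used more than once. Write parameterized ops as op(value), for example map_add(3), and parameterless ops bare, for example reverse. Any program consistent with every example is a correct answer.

sort_desc | filter_even | map_add(-6)

Check, running the answer program on each example:
  [47, 0, 24, -1, 33, 31, -3] -> [47, 33, 31, 24, 0, -1, -3] -> [24, 0] -> [18, -6]
  [6, 8, 16, -18, 2, -16] -> [16, 8, 6, 2, -16, -18] -> [16, 8, 6, 2, -16, -18] -> [10, 2, 0, -4, -22, -24]
  [40, -23, -30, -46, 14, 37, 2] -> [40, 37, 14, 2, -23, -30, -46] -> [40, 14, 2, -30, -46] -> [34, 8, -4, -36, -52]
  [28, 2, 43, -10] -> [43, 28, 2, -10] -> [28, 2, -10] -> [22, -4, -16]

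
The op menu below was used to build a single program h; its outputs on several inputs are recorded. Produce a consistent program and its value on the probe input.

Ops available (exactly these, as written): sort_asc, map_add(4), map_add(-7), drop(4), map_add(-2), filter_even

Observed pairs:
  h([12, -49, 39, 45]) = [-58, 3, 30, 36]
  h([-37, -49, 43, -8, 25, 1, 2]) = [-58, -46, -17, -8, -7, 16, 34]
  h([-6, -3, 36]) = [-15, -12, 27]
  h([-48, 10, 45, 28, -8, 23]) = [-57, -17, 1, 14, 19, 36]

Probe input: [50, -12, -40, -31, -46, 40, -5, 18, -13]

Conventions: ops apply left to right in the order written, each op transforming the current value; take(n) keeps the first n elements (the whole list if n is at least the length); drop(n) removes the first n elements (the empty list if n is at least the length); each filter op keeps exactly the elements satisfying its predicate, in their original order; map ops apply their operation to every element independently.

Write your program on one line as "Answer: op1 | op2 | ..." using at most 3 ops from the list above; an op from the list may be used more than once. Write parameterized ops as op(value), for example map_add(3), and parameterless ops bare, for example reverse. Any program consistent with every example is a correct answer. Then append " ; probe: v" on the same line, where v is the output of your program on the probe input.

map_add(-7) | sort_asc | map_add(-2) ; probe: [-55, -49, -40, -22, -21, -14, 9, 31, 41]

Check, running the answer program on each example:
  [12, -49, 39, 45] -> [5, -56, 32, 38] -> [-56, 5, 32, 38] -> [-58, 3, 30, 36]
  [-37, -49, 43, -8, 25, 1, 2] -> [-44, -56, 36, -15, 18, -6, -5] -> [-56, -44, -15, -6, -5, 18, 36] -> [-58, -46, -17, -8, -7, 16, 34]
  [-6, -3, 36] -> [-13, -10, 29] -> [-13, -10, 29] -> [-15, -12, 27]
  [-48, 10, 45, 28, -8, 23] -> [-55, 3, 38, 21, -15, 16] -> [-55, -15, 3, 16, 21, 38] -> [-57, -17, 1, 14, 19, 36]
  probe: [50, -12, -40, -31, -46, 40, -5, 18, -13] -> [43, -19, -47, -38, -53, 33, -12, 11, -20] -> [-53, -47, -38, -20, -19, -12, 11, 33, 43] -> [-55, -49, -40, -22, -21, -14, 9, 31, 41]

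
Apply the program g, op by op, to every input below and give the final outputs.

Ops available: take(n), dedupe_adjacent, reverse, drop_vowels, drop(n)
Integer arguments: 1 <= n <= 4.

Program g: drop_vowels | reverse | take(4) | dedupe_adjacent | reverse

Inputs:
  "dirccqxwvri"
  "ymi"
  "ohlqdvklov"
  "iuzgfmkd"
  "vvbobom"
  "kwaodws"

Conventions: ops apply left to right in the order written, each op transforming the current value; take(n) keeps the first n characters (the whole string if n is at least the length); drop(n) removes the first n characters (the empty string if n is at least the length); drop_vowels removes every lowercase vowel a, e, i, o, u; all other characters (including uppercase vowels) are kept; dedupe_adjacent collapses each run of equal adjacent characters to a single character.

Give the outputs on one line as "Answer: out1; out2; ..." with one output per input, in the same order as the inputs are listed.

Execution, op by op:
  "dirccqxwvri" -> "drccqxwvr" -> "rvwxqccrd" -> "rvwx" -> "rvwx" -> "xwvr"
  "ymi" -> "ym" -> "my" -> "my" -> "my" -> "ym"
  "ohlqdvklov" -> "hlqdvklv" -> "vlkvdqlh" -> "vlkv" -> "vlkv" -> "vklv"
  "iuzgfmkd" -> "zgfmkd" -> "dkmfgz" -> "dkmf" -> "dkmf" -> "fmkd"
  "vvbobom" -> "vvbbm" -> "mbbvv" -> "mbbv" -> "mbv" -> "vbm"
  "kwaodws" -> "kwdws" -> "swdwk" -> "swdw" -> "swdw" -> "wdws"

"xwvr"; "ym"; "vklv"; "fmkd"; "vbm"; "wdws"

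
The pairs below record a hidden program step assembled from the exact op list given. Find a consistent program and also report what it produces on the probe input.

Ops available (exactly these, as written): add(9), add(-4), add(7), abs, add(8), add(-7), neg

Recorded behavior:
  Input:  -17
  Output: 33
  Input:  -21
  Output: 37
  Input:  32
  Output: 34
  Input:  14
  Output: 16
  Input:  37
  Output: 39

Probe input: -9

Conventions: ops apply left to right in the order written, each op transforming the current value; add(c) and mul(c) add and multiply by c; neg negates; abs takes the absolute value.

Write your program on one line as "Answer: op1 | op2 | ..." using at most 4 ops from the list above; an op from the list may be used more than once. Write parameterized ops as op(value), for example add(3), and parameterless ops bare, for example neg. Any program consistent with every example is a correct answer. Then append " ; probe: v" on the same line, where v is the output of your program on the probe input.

add(-7) | abs | add(9) ; probe: 25

Check, running the answer program on each example:
  -17 -> -24 -> 24 -> 33
  -21 -> -28 -> 28 -> 37
  32 -> 25 -> 25 -> 34
  14 -> 7 -> 7 -> 16
  37 -> 30 -> 30 -> 39
  probe: -9 -> -16 -> 16 -> 25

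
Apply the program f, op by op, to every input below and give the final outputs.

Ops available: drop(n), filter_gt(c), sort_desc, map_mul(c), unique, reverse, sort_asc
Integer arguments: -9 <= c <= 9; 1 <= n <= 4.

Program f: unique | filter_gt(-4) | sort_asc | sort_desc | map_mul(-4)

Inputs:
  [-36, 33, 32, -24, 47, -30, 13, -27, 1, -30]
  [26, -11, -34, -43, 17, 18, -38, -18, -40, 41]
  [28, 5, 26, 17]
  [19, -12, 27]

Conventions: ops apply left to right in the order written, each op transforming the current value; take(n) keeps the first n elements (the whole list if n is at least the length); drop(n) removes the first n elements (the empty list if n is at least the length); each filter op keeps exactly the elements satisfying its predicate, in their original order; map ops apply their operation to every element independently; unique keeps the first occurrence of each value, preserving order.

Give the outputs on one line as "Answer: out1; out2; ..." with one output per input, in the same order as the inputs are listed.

Execution, op by op:
  [-36, 33, 32, -24, 47, -30, 13, -27, 1, -30] -> [-36, 33, 32, -24, 47, -30, 13, -27, 1] -> [33, 32, 47, 13, 1] -> [1, 13, 32, 33, 47] -> [47, 33, 32, 13, 1] -> [-188, -132, -128, -52, -4]
  [26, -11, -34, -43, 17, 18, -38, -18, -40, 41] -> [26, -11, -34, -43, 17, 18, -38, -18, -40, 41] -> [26, 17, 18, 41] -> [17, 18, 26, 41] -> [41, 26, 18, 17] -> [-164, -104, -72, -68]
  [28, 5, 26, 17] -> [28, 5, 26, 17] -> [28, 5, 26, 17] -> [5, 17, 26, 28] -> [28, 26, 17, 5] -> [-112, -104, -68, -20]
  [19, -12, 27] -> [19, -12, 27] -> [19, 27] -> [19, 27] -> [27, 19] -> [-108, -76]

[-188, -132, -128, -52, -4]; [-164, -104, -72, -68]; [-112, -104, -68, -20]; [-108, -76]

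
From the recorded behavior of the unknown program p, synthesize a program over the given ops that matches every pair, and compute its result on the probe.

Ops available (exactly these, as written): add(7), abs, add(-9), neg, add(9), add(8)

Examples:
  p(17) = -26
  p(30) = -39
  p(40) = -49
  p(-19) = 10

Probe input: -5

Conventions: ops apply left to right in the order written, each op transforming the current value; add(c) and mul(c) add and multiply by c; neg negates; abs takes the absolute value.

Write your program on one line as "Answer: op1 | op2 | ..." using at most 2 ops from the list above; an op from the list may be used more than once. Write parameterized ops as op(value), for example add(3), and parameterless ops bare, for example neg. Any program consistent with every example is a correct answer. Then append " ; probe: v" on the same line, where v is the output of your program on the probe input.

neg | add(-9) ; probe: -4

Check, running the answer program on each example:
  17 -> -17 -> -26
  30 -> -30 -> -39
  40 -> -40 -> -49
  -19 -> 19 -> 10
  probe: -5 -> 5 -> -4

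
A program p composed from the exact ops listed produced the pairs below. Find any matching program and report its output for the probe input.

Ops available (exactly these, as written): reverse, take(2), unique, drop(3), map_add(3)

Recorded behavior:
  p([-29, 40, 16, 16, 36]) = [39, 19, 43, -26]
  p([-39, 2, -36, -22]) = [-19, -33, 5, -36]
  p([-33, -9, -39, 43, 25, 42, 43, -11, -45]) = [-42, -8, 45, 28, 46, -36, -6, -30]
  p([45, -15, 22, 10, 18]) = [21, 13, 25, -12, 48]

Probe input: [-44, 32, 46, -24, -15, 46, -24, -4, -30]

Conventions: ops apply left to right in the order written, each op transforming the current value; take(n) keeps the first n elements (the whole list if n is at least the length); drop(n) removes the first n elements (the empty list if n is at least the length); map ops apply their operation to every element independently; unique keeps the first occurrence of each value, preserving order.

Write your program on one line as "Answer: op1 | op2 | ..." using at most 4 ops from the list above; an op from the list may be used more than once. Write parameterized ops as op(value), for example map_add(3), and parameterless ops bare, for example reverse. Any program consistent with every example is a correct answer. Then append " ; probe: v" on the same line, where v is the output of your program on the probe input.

unique | map_add(3) | reverse ; probe: [-27, -1, -12, -21, 49, 35, -41]

Check, running the answer program on each example:
  [-29, 40, 16, 16, 36] -> [-29, 40, 16, 36] -> [-26, 43, 19, 39] -> [39, 19, 43, -26]
  [-39, 2, -36, -22] -> [-39, 2, -36, -22] -> [-36, 5, -33, -19] -> [-19, -33, 5, -36]
  [-33, -9, -39, 43, 25, 42, 43, -11, -45] -> [-33, -9, -39, 43, 25, 42, -11, -45] -> [-30, -6, -36, 46, 28, 45, -8, -42] -> [-42, -8, 45, 28, 46, -36, -6, -30]
  [45, -15, 22, 10, 18] -> [45, -15, 22, 10, 18] -> [48, -12, 25, 13, 21] -> [21, 13, 25, -12, 48]
  probe: [-44, 32, 46, -24, -15, 46, -24, -4, -30] -> [-44, 32, 46, -24, -15, -4, -30] -> [-41, 35, 49, -21, -12, -1, -27] -> [-27, -1, -12, -21, 49, 35, -41]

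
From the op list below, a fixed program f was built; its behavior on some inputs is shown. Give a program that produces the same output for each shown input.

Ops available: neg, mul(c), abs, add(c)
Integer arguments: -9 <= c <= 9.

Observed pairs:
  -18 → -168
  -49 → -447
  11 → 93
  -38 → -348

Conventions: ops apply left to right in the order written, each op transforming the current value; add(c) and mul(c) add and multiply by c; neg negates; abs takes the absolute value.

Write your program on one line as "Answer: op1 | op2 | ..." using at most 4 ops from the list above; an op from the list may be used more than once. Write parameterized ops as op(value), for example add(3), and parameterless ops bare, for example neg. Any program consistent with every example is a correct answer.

mul(-9) | add(6) | neg

Check, running the answer program on each example:
  -18 -> 162 -> 168 -> -168
  -49 -> 441 -> 447 -> -447
  11 -> -99 -> -93 -> 93
  -38 -> 342 -> 348 -> -348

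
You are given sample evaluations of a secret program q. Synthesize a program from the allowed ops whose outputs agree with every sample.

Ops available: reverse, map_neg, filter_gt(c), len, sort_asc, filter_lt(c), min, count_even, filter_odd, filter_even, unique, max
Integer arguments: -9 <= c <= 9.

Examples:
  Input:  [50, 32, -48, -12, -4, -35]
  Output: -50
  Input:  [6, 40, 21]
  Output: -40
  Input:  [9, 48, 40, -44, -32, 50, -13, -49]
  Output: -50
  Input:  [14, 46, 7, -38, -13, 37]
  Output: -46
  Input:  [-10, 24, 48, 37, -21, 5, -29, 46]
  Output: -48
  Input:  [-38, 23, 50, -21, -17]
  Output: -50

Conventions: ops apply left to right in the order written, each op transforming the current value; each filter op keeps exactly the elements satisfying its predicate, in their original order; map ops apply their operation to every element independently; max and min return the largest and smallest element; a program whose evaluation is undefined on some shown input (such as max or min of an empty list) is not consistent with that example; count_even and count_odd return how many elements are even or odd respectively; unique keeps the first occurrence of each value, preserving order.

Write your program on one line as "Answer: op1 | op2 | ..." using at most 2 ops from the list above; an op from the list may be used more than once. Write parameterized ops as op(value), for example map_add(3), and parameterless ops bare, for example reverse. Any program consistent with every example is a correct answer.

map_neg | min

Check, running the answer program on each example:
  [50, 32, -48, -12, -4, -35] -> [-50, -32, 48, 12, 4, 35] -> -50
  [6, 40, 21] -> [-6, -40, -21] -> -40
  [9, 48, 40, -44, -32, 50, -13, -49] -> [-9, -48, -40, 44, 32, -50, 13, 49] -> -50
  [14, 46, 7, -38, -13, 37] -> [-14, -46, -7, 38, 13, -37] -> -46
  [-10, 24, 48, 37, -21, 5, -29, 46] -> [10, -24, -48, -37, 21, -5, 29, -46] -> -48
  [-38, 23, 50, -21, -17] -> [38, -23, -50, 21, 17] -> -50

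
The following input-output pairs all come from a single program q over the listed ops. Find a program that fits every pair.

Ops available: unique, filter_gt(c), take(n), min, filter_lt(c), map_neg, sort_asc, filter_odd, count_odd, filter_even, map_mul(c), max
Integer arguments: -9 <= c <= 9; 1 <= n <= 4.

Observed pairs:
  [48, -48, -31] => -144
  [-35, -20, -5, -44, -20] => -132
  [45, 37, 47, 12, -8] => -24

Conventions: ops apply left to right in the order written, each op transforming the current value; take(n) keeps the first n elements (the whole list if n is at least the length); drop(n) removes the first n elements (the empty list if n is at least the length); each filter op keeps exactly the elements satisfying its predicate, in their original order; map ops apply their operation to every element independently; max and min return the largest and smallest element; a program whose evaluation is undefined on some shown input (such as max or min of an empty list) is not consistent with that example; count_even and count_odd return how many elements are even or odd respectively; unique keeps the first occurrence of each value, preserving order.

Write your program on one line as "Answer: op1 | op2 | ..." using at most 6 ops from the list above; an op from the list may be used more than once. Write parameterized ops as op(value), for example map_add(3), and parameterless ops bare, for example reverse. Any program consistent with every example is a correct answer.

map_neg | map_mul(3) | filter_even | map_neg | min

Check, running the answer program on each example:
  [48, -48, -31] -> [-48, 48, 31] -> [-144, 144, 93] -> [-144, 144] -> [144, -144] -> -144
  [-35, -20, -5, -44, -20] -> [35, 20, 5, 44, 20] -> [105, 60, 15, 132, 60] -> [60, 132, 60] -> [-60, -132, -60] -> -132
  [45, 37, 47, 12, -8] -> [-45, -37, -47, -12, 8] -> [-135, -111, -141, -36, 24] -> [-36, 24] -> [36, -24] -> -24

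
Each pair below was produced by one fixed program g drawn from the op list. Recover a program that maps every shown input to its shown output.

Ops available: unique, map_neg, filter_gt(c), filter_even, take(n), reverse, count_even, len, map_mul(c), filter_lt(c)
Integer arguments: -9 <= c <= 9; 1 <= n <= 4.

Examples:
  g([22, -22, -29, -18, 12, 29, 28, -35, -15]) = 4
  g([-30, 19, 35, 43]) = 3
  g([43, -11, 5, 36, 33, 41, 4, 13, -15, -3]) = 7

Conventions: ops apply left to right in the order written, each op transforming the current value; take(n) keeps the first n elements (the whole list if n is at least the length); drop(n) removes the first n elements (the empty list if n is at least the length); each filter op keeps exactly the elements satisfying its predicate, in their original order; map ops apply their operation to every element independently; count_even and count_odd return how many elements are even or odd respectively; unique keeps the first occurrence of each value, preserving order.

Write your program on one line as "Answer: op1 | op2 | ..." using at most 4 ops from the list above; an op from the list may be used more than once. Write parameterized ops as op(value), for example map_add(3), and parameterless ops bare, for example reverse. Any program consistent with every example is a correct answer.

map_mul(-8) | map_mul(-9) | filter_gt(-5) | len

Check, running the answer program on each example:
  [22, -22, -29, -18, 12, 29, 28, -35, -15] -> [-176, 176, 232, 144, -96, -232, -224, 280, 120] -> [1584, -1584, -2088, -1296, 864, 2088, 2016, -2520, -1080] -> [1584, 864, 2088, 2016] -> 4
  [-30, 19, 35, 43] -> [240, -152, -280, -344] -> [-2160, 1368, 2520, 3096] -> [1368, 2520, 3096] -> 3
  [43, -11, 5, 36, 33, 41, 4, 13, -15, -3] -> [-344, 88, -40, -288, -264, -328, -32, -104, 120, 24] -> [3096, -792, 360, 2592, 2376, 2952, 288, 936, -1080, -216] -> [3096, 360, 2592, 2376, 2952, 288, 936] -> 7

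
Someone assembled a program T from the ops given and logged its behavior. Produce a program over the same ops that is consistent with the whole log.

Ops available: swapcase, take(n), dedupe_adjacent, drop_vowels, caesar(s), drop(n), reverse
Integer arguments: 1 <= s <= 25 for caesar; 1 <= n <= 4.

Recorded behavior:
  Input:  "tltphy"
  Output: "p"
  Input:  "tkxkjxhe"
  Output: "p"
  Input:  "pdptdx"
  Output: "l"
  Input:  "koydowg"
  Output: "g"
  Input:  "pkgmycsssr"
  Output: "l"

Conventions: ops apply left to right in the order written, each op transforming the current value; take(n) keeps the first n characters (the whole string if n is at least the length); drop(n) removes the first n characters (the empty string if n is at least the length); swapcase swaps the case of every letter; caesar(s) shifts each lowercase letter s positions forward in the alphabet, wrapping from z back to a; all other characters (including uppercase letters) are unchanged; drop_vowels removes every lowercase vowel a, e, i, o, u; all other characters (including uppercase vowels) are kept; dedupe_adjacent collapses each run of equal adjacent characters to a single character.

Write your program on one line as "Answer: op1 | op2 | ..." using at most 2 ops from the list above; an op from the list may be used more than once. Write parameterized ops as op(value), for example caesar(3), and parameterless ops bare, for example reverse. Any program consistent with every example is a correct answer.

caesar(22) | take(1)

Check, running the answer program on each example:
  "tltphy" -> "phpldu" -> "p"
  "tkxkjxhe" -> "pgtgftda" -> "p"
  "pdptdx" -> "lzlpzt" -> "l"
  "koydowg" -> "gkuzksc" -> "g"
  "pkgmycsssr" -> "lgciuyooon" -> "l"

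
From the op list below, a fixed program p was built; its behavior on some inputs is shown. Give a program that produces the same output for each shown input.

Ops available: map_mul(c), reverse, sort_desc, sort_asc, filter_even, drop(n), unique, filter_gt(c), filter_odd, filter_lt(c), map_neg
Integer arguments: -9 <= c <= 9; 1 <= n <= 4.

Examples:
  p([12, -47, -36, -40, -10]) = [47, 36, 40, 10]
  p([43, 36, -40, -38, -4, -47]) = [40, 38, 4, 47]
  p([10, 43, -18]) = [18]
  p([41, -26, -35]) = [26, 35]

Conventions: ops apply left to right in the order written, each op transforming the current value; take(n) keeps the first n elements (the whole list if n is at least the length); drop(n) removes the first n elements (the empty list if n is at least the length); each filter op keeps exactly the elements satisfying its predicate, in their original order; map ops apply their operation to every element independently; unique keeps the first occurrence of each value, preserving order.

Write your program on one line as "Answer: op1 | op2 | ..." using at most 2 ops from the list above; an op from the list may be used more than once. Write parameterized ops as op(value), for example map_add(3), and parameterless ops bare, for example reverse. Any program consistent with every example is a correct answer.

filter_lt(9) | map_neg

Check, running the answer program on each example:
  [12, -47, -36, -40, -10] -> [-47, -36, -40, -10] -> [47, 36, 40, 10]
  [43, 36, -40, -38, -4, -47] -> [-40, -38, -4, -47] -> [40, 38, 4, 47]
  [10, 43, -18] -> [-18] -> [18]
  [41, -26, -35] -> [-26, -35] -> [26, 35]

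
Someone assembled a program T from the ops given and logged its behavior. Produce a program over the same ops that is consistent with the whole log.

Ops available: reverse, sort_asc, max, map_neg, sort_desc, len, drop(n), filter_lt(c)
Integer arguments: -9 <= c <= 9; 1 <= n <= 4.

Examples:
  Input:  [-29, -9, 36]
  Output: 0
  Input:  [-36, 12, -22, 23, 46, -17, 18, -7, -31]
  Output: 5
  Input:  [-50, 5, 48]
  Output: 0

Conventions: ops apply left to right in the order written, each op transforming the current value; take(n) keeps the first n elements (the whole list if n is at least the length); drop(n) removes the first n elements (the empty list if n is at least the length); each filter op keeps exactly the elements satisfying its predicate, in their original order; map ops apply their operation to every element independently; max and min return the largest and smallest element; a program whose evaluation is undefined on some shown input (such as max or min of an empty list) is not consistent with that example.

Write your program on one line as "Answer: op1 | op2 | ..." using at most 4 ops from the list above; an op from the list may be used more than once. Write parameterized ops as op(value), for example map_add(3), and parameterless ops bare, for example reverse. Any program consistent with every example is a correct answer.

sort_asc | drop(4) | map_neg | len

Check, running the answer program on each example:
  [-29, -9, 36] -> [-29, -9, 36] -> [] -> [] -> 0
  [-36, 12, -22, 23, 46, -17, 18, -7, -31] -> [-36, -31, -22, -17, -7, 12, 18, 23, 46] -> [-7, 12, 18, 23, 46] -> [7, -12, -18, -23, -46] -> 5
  [-50, 5, 48] -> [-50, 5, 48] -> [] -> [] -> 0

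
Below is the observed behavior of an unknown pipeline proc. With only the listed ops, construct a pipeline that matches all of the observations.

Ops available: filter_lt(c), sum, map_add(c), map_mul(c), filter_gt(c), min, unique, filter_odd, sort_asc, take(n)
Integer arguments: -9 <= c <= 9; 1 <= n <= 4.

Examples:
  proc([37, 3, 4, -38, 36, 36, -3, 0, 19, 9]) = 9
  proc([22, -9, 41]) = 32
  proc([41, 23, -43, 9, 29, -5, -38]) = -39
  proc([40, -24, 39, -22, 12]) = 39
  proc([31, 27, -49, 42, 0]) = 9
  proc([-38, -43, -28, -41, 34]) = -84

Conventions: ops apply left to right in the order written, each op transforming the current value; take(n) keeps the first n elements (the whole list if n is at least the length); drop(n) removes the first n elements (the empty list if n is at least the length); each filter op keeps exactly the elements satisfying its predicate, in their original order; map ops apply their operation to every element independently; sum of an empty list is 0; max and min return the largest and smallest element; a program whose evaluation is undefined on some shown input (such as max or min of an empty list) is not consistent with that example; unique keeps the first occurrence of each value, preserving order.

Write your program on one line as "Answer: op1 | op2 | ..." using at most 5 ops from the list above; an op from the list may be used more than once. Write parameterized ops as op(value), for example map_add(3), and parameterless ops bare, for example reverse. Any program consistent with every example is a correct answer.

sort_asc | unique | filter_odd | take(3) | sum

Check, running the answer program on each example:
  [37, 3, 4, -38, 36, 36, -3, 0, 19, 9] -> [-38, -3, 0, 3, 4, 9, 19, 36, 36, 37] -> [-38, -3, 0, 3, 4, 9, 19, 36, 37] -> [-3, 3, 9, 19, 37] -> [-3, 3, 9] -> 9
  [22, -9, 41] -> [-9, 22, 41] -> [-9, 22, 41] -> [-9, 41] -> [-9, 41] -> 32
  [41, 23, -43, 9, 29, -5, -38] -> [-43, -38, -5, 9, 23, 29, 41] -> [-43, -38, -5, 9, 23, 29, 41] -> [-43, -5, 9, 23, 29, 41] -> [-43, -5, 9] -> -39
  [40, -24, 39, -22, 12] -> [-24, -22, 12, 39, 40] -> [-24, -22, 12, 39, 40] -> [39] -> [39] -> 39
  [31, 27, -49, 42, 0] -> [-49, 0, 27, 31, 42] -> [-49, 0, 27, 31, 42] -> [-49, 27, 31] -> [-49, 27, 31] -> 9
  [-38, -43, -28, -41, 34] -> [-43, -41, -38, -28, 34] -> [-43, -41, -38, -28, 34] -> [-43, -41] -> [-43, -41] -> -84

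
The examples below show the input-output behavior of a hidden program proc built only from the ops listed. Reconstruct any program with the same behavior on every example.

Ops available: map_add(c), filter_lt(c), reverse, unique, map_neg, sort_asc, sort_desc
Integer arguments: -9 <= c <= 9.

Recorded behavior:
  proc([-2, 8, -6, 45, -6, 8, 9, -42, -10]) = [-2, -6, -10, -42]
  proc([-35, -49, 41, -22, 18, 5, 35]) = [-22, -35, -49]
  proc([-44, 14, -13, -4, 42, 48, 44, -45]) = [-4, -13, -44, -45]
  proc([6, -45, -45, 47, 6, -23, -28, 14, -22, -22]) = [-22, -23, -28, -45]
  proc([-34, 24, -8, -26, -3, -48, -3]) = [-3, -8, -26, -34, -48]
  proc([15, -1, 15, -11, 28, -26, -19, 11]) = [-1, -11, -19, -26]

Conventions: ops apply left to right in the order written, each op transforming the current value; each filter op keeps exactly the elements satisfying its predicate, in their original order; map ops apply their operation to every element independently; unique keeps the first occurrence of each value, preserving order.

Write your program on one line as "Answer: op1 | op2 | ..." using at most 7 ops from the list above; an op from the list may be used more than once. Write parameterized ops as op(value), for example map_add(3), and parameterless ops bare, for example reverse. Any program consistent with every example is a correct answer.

map_neg | reverse | map_neg | unique | sort_desc | filter_lt(0)

Check, running the answer program on each example:
  [-2, 8, -6, 45, -6, 8, 9, -42, -10] -> [2, -8, 6, -45, 6, -8, -9, 42, 10] -> [10, 42, -9, -8, 6, -45, 6, -8, 2] -> [-10, -42, 9, 8, -6, 45, -6, 8, -2] -> [-10, -42, 9, 8, -6, 45, -2] -> [45, 9, 8, -2, -6, -10, -42] -> [-2, -6, -10, -42]
  [-35, -49, 41, -22, 18, 5, 35] -> [35, 49, -41, 22, -18, -5, -35] -> [-35, -5, -18, 22, -41, 49, 35] -> [35, 5, 18, -22, 41, -49, -35] -> [35, 5, 18, -22, 41, -49, -35] -> [41, 35, 18, 5, -22, -35, -49] -> [-22, -35, -49]
  [-44, 14, -13, -4, 42, 48, 44, -45] -> [44, -14, 13, 4, -42, -48, -44, 45] -> [45, -44, -48, -42, 4, 13, -14, 44] -> [-45, 44, 48, 42, -4, -13, 14, -44] -> [-45, 44, 48, 42, -4, -13, 14, -44] -> [48, 44, 42, 14, -4, -13, -44, -45] -> [-4, -13, -44, -45]
  [6, -45, -45, 47, 6, -23, -28, 14, -22, -22] -> [-6, 45, 45, -47, -6, 23, 28, -14, 22, 22] -> [22, 22, -14, 28, 23, -6, -47, 45, 45, -6] -> [-22, -22, 14, -28, -23, 6, 47, -45, -45, 6] -> [-22, 14, -28, -23, 6, 47, -45] -> [47, 14, 6, -22, -23, -28, -45] -> [-22, -23, -28, -45]
  [-34, 24, -8, -26, -3, -48, -3] -> [34, -24, 8, 26, 3, 48, 3] -> [3, 48, 3, 26, 8, -24, 34] -> [-3, -48, -3, -26, -8, 24, -34] -> [-3, -48, -26, -8, 24, -34] -> [24, -3, -8, -26, -34, -48] -> [-3, -8, -26, -34, -48]
  [15, -1, 15, -11, 28, -26, -19, 11] -> [-15, 1, -15, 11, -28, 26, 19, -11] -> [-11, 19, 26, -28, 11, -15, 1, -15] -> [11, -19, -26, 28, -11, 15, -1, 15] -> [11, -19, -26, 28, -11, 15, -1] -> [28, 15, 11, -1, -11, -19, -26] -> [-1, -11, -19, -26]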